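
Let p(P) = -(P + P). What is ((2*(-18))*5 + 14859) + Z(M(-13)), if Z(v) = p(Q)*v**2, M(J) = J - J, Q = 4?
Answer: 14679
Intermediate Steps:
p(P) = -2*P
M(J) = 0
Z(v) = -8*v**2 (Z(v) = (-2*4)*v**2 = -8*v**2)
((2*(-18))*5 + 14859) + Z(M(-13)) = ((2*(-18))*5 + 14859) - 8*0**2 = (-36*5 + 14859) - 8*0 = (-180 + 14859) + 0 = 14679 + 0 = 14679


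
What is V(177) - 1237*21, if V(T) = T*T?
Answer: 5352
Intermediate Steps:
V(T) = T**2
V(177) - 1237*21 = 177**2 - 1237*21 = 31329 - 25977 = 5352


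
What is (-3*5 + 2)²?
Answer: 169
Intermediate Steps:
(-3*5 + 2)² = (-15 + 2)² = (-13)² = 169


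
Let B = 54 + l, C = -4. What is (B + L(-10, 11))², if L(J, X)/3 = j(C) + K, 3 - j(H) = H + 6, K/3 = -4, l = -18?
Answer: 9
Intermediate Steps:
K = -12 (K = 3*(-4) = -12)
j(H) = -3 - H (j(H) = 3 - (H + 6) = 3 - (6 + H) = 3 + (-6 - H) = -3 - H)
L(J, X) = -33 (L(J, X) = 3*((-3 - 1*(-4)) - 12) = 3*((-3 + 4) - 12) = 3*(1 - 12) = 3*(-11) = -33)
B = 36 (B = 54 - 18 = 36)
(B + L(-10, 11))² = (36 - 33)² = 3² = 9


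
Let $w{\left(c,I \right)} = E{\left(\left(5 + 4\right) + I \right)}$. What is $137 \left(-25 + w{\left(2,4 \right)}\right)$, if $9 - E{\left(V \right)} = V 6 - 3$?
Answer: $-12467$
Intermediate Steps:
$E{\left(V \right)} = 12 - 6 V$ ($E{\left(V \right)} = 9 - \left(V 6 - 3\right) = 9 - \left(6 V - 3\right) = 9 - \left(-3 + 6 V\right) = 12 - 6 V$)
$w{\left(c,I \right)} = -42 - 6 I$ ($w{\left(c,I \right)} = 12 - 6 \left(\left(5 + 4\right) + I\right) = 12 - 6 \left(9 + I\right) = 12 - \left(54 + 6 I\right) = -42 - 6 I$)
$137 \left(-25 + w{\left(2,4 \right)}\right) = 137 \left(-25 - 66\right) = 137 \left(-91\right) = -12467$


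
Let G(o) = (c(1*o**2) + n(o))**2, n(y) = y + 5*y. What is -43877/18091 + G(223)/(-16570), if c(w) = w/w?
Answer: -33162775701/299767870 ≈ -110.63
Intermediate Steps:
c(w) = 1
n(y) = 6*y
G(o) = (1 + 6*o)**2
-43877/18091 + G(223)/(-16570) = -43877/18091 + (1 + 6*223)**2/(-16570) = -43877*1/18091 + (1 + 1338)**2*(-1/16570) = -43877/18091 + 1339**2*(-1/16570) = -43877/18091 + 1792921*(-1/16570) = -43877/18091 - 1792921/16570 = -33162775701/299767870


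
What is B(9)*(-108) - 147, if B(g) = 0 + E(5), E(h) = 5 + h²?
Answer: -3387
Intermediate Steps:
B(g) = 30 (B(g) = 0 + (5 + 5²) = 0 + (5 + 25) = 0 + 30 = 30)
B(9)*(-108) - 147 = 30*(-108) - 147 = -3240 - 147 = -3387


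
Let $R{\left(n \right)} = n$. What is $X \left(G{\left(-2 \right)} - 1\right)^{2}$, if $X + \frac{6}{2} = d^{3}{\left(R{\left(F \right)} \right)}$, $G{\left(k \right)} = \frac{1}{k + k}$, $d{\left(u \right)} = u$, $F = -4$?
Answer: $- \frac{1675}{16} \approx -104.69$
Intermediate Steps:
$G{\left(k \right)} = \frac{1}{2 k}$
$X = -67$ ($X = -3 + \left(-4\right)^{3} = -3 - 64 = -67$)
$X \left(G{\left(-2 \right)} - 1\right)^{2} = - 67 \left(\frac{1}{2 \left(-2\right)} - 1\right)^{2} = - 67 \left(\frac{1}{2} \left(- \frac{1}{2}\right) - 1\right)^{2} = - 67 \left(- \frac{1}{4} - 1\right)^{2} = - 67 \left(- \frac{5}{4}\right)^{2} = \left(-67\right) \frac{25}{16} = - \frac{1675}{16}$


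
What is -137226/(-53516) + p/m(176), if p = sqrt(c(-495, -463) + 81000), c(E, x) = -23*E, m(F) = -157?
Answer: 68613/26758 - 3*sqrt(10265)/157 ≈ 0.62822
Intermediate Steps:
p = 3*sqrt(10265) (p = sqrt(-23*(-495) + 81000) = sqrt(11385 + 81000) = sqrt(92385) = 3*sqrt(10265) ≈ 303.95)
-137226/(-53516) + p/m(176) = -137226/(-53516) + (3*sqrt(10265))/(-157) = -137226*(-1/53516) + (3*sqrt(10265))*(-1/157) = 68613/26758 - 3*sqrt(10265)/157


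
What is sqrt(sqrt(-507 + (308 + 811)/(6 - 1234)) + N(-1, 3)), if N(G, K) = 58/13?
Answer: sqrt(284254984 + 103766*I*sqrt(191480505))/7982 ≈ 3.7038 + 3.0424*I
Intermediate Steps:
N(G, K) = 58/13 (N(G, K) = 58*(1/13) = 58/13)
sqrt(sqrt(-507 + (308 + 811)/(6 - 1234)) + N(-1, 3)) = sqrt(sqrt(-507 + (308 + 811)/(6 - 1234)) + 58/13) = sqrt(sqrt(-507 + 1119/(-1228)) + 58/13) = sqrt(sqrt(-507 + 1119*(-1/1228)) + 58/13) = sqrt(sqrt(-507 - 1119/1228) + 58/13) = sqrt(sqrt(-623715/1228) + 58/13) = sqrt(I*sqrt(191480505)/614 + 58/13) = sqrt(58/13 + I*sqrt(191480505)/614)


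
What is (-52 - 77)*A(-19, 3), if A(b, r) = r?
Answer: -387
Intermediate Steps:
(-52 - 77)*A(-19, 3) = (-52 - 77)*3 = -129*3 = -387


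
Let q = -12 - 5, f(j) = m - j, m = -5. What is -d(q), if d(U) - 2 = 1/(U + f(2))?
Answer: -47/24 ≈ -1.9583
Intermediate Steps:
f(j) = -5 - j
q = -17
d(U) = 2 + 1/(-7 + U) (d(U) = 2 + 1/(U + (-5 - 1*2)) = 2 + 1/(U + (-5 - 2)) = 2 + 1/(U - 7) = 2 + 1/(-7 + U))
-d(q) = -(-13 + 2*(-17))/(-7 - 17) = -(-13 - 34)/(-24) = -(-1)*(-47)/24 = -1*47/24 = -47/24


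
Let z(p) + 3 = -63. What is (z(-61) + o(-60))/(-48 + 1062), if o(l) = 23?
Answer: -43/1014 ≈ -0.042406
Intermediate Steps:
z(p) = -66 (z(p) = -3 - 63 = -66)
(z(-61) + o(-60))/(-48 + 1062) = (-66 + 23)/(-48 + 1062) = -43/1014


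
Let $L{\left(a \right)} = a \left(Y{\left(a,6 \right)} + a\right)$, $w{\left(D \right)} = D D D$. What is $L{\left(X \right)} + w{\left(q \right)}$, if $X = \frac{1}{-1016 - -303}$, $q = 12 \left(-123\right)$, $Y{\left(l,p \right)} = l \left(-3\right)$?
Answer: $- \frac{1634700261754946}{508369} \approx -3.2156 \cdot 10^{9}$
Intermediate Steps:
$Y{\left(l,p \right)} = - 3 l$
$q = -1476$
$w{\left(D \right)} = D^{3}$ ($w{\left(D \right)} = D^{2} D = D^{3}$)
$X = - \frac{1}{713}$ ($X = \frac{1}{-1016 + 303} = \frac{1}{-713} = - \frac{1}{713} \approx -0.0014025$)
$L{\left(a \right)} = - 2 a^{2}$ ($L{\left(a \right)} = a \left(- 3 a + a\right) = a \left(- 2 a\right) = - 2 a^{2}$)
$L{\left(X \right)} + w{\left(q \right)} = - 2 \left(- \frac{1}{713}\right)^{2} + \left(-1476\right)^{3} = \left(-2\right) \frac{1}{508369} - 3215578176 = - \frac{2}{508369} - 3215578176 = - \frac{1634700261754946}{508369}$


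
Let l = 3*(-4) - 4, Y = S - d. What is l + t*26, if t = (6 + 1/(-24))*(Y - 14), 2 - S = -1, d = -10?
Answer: -2051/12 ≈ -170.92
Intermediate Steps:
S = 3 (S = 2 - 1*(-1) = 2 + 1 = 3)
Y = 13 (Y = 3 - 1*(-10) = 3 + 10 = 13)
l = -16 (l = -12 - 4 = -16)
t = -143/24 (t = (6 + 1/(-24))*(13 - 14) = (6 - 1/24)*(-1) = (143/24)*(-1) = -143/24 ≈ -5.9583)
l + t*26 = -16 - 143/24*26 = -16 - 1859/12 = -2051/12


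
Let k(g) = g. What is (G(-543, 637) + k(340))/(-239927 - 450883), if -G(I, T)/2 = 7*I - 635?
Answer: -4606/345405 ≈ -0.013335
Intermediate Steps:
G(I, T) = 1270 - 14*I (G(I, T) = -2*(7*I - 635) = -2*(-635 + 7*I) = 1270 - 14*I)
(G(-543, 637) + k(340))/(-239927 - 450883) = ((1270 - 14*(-543)) + 340)/(-239927 - 450883) = ((1270 + 7602) + 340)/(-690810) = (8872 + 340)*(-1/690810) = 9212*(-1/690810) = -4606/345405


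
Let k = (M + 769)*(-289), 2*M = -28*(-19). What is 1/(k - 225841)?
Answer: -1/524956 ≈ -1.9049e-6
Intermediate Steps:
M = 266 (M = (-28*(-19))/2 = (½)*532 = 266)
k = -299115 (k = (266 + 769)*(-289) = 1035*(-289) = -299115)
1/(k - 225841) = 1/(-299115 - 225841) = 1/(-524956) = -1/524956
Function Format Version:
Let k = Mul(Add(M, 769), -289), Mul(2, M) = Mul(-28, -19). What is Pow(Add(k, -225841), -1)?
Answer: Rational(-1, 524956) ≈ -1.9049e-6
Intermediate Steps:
M = 266 (M = Mul(Rational(1, 2), Mul(-28, -19)) = Mul(Rational(1, 2), 532) = 266)
k = -299115 (k = Mul(Add(266, 769), -289) = Mul(1035, -289) = -299115)
Pow(Add(k, -225841), -1) = Pow(Add(-299115, -225841), -1) = Pow(-524956, -1) = Rational(-1, 524956)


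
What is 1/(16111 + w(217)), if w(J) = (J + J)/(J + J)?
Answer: 1/16112 ≈ 6.2066e-5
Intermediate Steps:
w(J) = 1 (w(J) = (2*J)/((2*J)) = (2*J)*(1/(2*J)) = 1)
1/(16111 + w(217)) = 1/(16111 + 1) = 1/16112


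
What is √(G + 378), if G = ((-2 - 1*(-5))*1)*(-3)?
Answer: 3*√41 ≈ 19.209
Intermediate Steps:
G = -9 (G = ((-2 + 5)*1)*(-3) = (3*1)*(-3) = 3*(-3) = -9)
√(G + 378) = √(-9 + 378) = √369 = 3*√41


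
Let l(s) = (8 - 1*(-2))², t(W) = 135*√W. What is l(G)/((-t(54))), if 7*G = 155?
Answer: -10*√6/243 ≈ -0.10080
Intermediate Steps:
G = 155/7 (G = (⅐)*155 = 155/7 ≈ 22.143)
l(s) = 100 (l(s) = (8 + 2)² = 10² = 100)
l(G)/((-t(54))) = 100/((-135*√54)) = 100/((-135*3*√6)) = 100/((-405*√6)) = 100*(-√6/2430) = -10*√6/243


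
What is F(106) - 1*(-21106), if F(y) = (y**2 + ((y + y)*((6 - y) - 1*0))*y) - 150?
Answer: -2215008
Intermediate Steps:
F(y) = -150 + y**2 + 2*y**2*(6 - y) (F(y) = (y**2 + ((2*y)*((6 - y) + 0))*y) - 150 = (y**2 + ((2*y)*(6 - y))*y) - 150 = (y**2 + (2*y*(6 - y))*y) - 150 = (y**2 + 2*y**2*(6 - y)) - 150 = -150 + y**2 + 2*y**2*(6 - y))
F(106) - 1*(-21106) = (-150 - 2*106**3 + 13*106**2) - 1*(-21106) = (-150 - 2*1191016 + 13*11236) + 21106 = (-150 - 2382032 + 146068) + 21106 = -2236114 + 21106 = -2215008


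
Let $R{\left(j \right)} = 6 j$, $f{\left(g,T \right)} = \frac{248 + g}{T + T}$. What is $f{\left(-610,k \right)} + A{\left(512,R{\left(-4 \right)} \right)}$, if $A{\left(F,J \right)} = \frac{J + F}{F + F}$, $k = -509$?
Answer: $\frac{54217}{65152} \approx 0.83216$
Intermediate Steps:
$f{\left(g,T \right)} = \frac{248 + g}{2 T}$
$A{\left(F,J \right)} = \frac{F + J}{2 F}$
$f{\left(-610,k \right)} + A{\left(512,R{\left(-4 \right)} \right)} = \frac{248 - 610}{2 \left(-509\right)} + \frac{512 + 6 \left(-4\right)}{2 \cdot 512} = \frac{1}{2} \left(- \frac{1}{509}\right) \left(-362\right) + \frac{1}{2} \cdot \frac{1}{512} \left(512 - 24\right) = \frac{181}{509} + \frac{1}{2} \cdot \frac{1}{512} \cdot 488 = \frac{181}{509} + \frac{61}{128} = \frac{54217}{65152}$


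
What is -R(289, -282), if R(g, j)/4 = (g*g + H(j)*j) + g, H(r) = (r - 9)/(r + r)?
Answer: -334658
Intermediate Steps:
H(r) = (-9 + r)/(2*r) (H(r) = (-9 + r)/((2*r)) = (-9 + r)*(1/(2*r)) = (-9 + r)/(2*r))
R(g, j) = -18 + 2*j + 4*g + 4*g**2 (R(g, j) = 4*((g*g + ((-9 + j)/(2*j))*j) + g) = 4*((g**2 + (-9/2 + j/2)) + g) = 4*((-9/2 + g**2 + j/2) + g) = 4*(-9/2 + g + g**2 + j/2) = -18 + 2*j + 4*g + 4*g**2)
-R(289, -282) = -(-18 + 2*(-282) + 4*289 + 4*289**2) = -(-18 - 564 + 1156 + 4*83521) = -(-18 - 564 + 1156 + 334084) = -1*334658 = -334658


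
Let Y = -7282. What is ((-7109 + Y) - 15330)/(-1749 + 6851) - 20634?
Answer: -105304389/5102 ≈ -20640.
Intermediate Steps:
((-7109 + Y) - 15330)/(-1749 + 6851) - 20634 = ((-7109 - 7282) - 15330)/(-1749 + 6851) - 20634 = (-14391 - 15330)/5102 - 20634 = -29721*1/5102 - 20634 = -29721/5102 - 20634 = -105304389/5102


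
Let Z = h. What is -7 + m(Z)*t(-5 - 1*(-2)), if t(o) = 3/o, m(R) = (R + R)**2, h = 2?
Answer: -23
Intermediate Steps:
Z = 2
m(R) = 4*R**2 (m(R) = (2*R)**2 = 4*R**2)
-7 + m(Z)*t(-5 - 1*(-2)) = -7 + (4*2**2)*(3/(-5 - 1*(-2))) = -7 + (4*4)*(3/(-5 + 2)) = -7 + 16*(3/(-3)) = -7 + 16*(3*(-1/3)) = -7 + 16*(-1) = -7 - 16 = -23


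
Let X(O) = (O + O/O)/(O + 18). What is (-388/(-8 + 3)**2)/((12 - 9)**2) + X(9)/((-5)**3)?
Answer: -1166/675 ≈ -1.7274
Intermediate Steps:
X(O) = (1 + O)/(18 + O) (X(O) = (O + 1)/(18 + O) = (1 + O)/(18 + O))
(-388/(-8 + 3)**2)/((12 - 9)**2) + X(9)/((-5)**3) = (-388/(-8 + 3)**2)/((12 - 9)**2) + ((1 + 9)/(18 + 9))/((-5)**3) = (-388/((-5)**2))/(3**2) + (10/27)/(-125) = -388/25/9 + ((1/27)*10)*(-1/125) = -388*1/25*(1/9) + (10/27)*(-1/125) = -388/25*1/9 - 2/675 = -388/225 - 2/675 = -1166/675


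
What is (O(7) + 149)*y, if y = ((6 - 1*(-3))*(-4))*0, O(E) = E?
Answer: 0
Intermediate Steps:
y = 0 (y = ((6 + 3)*(-4))*0 = (9*(-4))*0 = -36*0 = 0)
(O(7) + 149)*y = (7 + 149)*0 = 156*0 = 0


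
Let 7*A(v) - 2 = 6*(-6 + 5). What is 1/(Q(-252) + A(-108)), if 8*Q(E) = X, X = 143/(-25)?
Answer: -1400/1801 ≈ -0.77735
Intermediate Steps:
X = -143/25 (X = 143*(-1/25) = -143/25 ≈ -5.7200)
Q(E) = -143/200 (Q(E) = (1/8)*(-143/25) = -143/200)
A(v) = -4/7 (A(v) = 2/7 + (6*(-6 + 5))/7 = 2/7 + (6*(-1))/7 = 2/7 + (1/7)*(-6) = 2/7 - 6/7 = -4/7)
1/(Q(-252) + A(-108)) = 1/(-143/200 - 4/7) = 1/(-1801/1400) = -1400/1801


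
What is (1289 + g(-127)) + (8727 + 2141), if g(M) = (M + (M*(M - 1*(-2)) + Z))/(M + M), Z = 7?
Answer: 3072123/254 ≈ 12095.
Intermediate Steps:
g(M) = (7 + M + M*(2 + M))/(2*M) (g(M) = (M + (M*(M - 1*(-2)) + 7))/(M + M) = (M + (M*(M + 2) + 7))/((2*M)) = (M + (M*(2 + M) + 7))*(1/(2*M)) = (M + (7 + M*(2 + M)))*(1/(2*M)) = (7 + M + M*(2 + M))*(1/(2*M)) = (7 + M + M*(2 + M))/(2*M))
(1289 + g(-127)) + (8727 + 2141) = (1289 + (1/2)*(7 - 127*(3 - 127))/(-127)) + (8727 + 2141) = (1289 + (1/2)*(-1/127)*(7 - 127*(-124))) + 10868 = (1289 + (1/2)*(-1/127)*(7 + 15748)) + 10868 = (1289 + (1/2)*(-1/127)*15755) + 10868 = (1289 - 15755/254) + 10868 = 311651/254 + 10868 = 3072123/254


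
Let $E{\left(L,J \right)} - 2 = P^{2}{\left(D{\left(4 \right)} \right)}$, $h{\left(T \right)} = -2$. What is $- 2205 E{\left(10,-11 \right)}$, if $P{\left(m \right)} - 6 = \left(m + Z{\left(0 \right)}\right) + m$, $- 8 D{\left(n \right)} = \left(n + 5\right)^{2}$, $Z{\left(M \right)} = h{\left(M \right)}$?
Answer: $- \frac{9386685}{16} \approx -5.8667 \cdot 10^{5}$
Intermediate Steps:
$Z{\left(M \right)} = -2$
$D{\left(n \right)} = - \frac{\left(5 + n\right)^{2}}{8}$ ($D{\left(n \right)} = - \frac{\left(n + 5\right)^{2}}{8} = - \frac{\left(5 + n\right)^{2}}{8}$)
$P{\left(m \right)} = 4 + 2 m$ ($P{\left(m \right)} = 6 + \left(\left(m - 2\right) + m\right) = 6 + \left(\left(-2 + m\right) + m\right) = 6 + \left(-2 + 2 m\right) = 4 + 2 m$)
$E{\left(L,J \right)} = \frac{4257}{16}$ ($E{\left(L,J \right)} = 2 + \left(4 + 2 \left(- \frac{\left(5 + 4\right)^{2}}{8}\right)\right)^{2} = 2 + \left(4 + 2 \left(- \frac{9^{2}}{8}\right)\right)^{2} = 2 + \left(4 + 2 \left(\left(- \frac{1}{8}\right) 81\right)\right)^{2} = 2 + \left(4 + 2 \left(- \frac{81}{8}\right)\right)^{2} = 2 + \left(4 - \frac{81}{4}\right)^{2} = 2 + \left(- \frac{65}{4}\right)^{2} = 2 + \frac{4225}{16} = \frac{4257}{16}$)
$- 2205 E{\left(10,-11 \right)} = \left(-2205\right) \frac{4257}{16} = - \frac{9386685}{16}$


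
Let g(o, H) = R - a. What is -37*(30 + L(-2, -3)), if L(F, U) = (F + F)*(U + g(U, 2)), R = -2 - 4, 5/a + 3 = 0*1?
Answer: -6586/3 ≈ -2195.3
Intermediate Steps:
a = -5/3 (a = 5/(-3 + 0*1) = 5/(-3 + 0) = 5/(-3) = 5*(-1/3) = -5/3 ≈ -1.6667)
R = -6
g(o, H) = -13/3 (g(o, H) = -6 - 1*(-5/3) = -6 + 5/3 = -13/3)
L(F, U) = 2*F*(-13/3 + U) (L(F, U) = (F + F)*(U - 13/3) = (2*F)*(-13/3 + U) = 2*F*(-13/3 + U))
-37*(30 + L(-2, -3)) = -37*(30 + (2/3)*(-2)*(-13 + 3*(-3))) = -37*(30 + (2/3)*(-2)*(-13 - 9)) = -37*(30 + (2/3)*(-2)*(-22)) = -37*(30 + 88/3) = -37*178/3 = -6586/3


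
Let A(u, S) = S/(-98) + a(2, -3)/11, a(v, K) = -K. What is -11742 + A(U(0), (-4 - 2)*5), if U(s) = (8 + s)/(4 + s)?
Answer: -6328626/539 ≈ -11741.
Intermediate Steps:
U(s) = (8 + s)/(4 + s)
A(u, S) = 3/11 - S/98 (A(u, S) = S/(-98) - 1*(-3)/11 = S*(-1/98) + 3*(1/11) = -S/98 + 3/11 = 3/11 - S/98)
-11742 + A(U(0), (-4 - 2)*5) = -11742 + (3/11 - (-4 - 2)*5/98) = -11742 + (3/11 - (-3)*5/49) = -11742 + (3/11 - 1/98*(-30)) = -11742 + (3/11 + 15/49) = -11742 + 312/539 = -6328626/539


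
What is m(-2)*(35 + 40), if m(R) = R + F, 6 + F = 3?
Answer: -375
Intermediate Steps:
F = -3 (F = -6 + 3 = -3)
m(R) = -3 + R (m(R) = R - 3 = -3 + R)
m(-2)*(35 + 40) = (-3 - 2)*(35 + 40) = -5*75 = -375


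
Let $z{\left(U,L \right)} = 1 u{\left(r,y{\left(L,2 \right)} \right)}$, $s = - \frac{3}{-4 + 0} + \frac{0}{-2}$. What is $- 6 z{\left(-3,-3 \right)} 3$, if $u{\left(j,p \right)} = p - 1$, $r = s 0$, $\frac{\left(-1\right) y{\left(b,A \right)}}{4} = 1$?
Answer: $90$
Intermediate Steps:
$y{\left(b,A \right)} = -4$ ($y{\left(b,A \right)} = \left(-4\right) 1 = -4$)
$s = \frac{3}{4}$ ($s = - \frac{3}{-4} + 0 \left(- \frac{1}{2}\right) = \left(-3\right) \left(- \frac{1}{4}\right) + 0 = \frac{3}{4} + 0 = \frac{3}{4} \approx 0.75$)
$r = 0$ ($r = \frac{3}{4} \cdot 0 = 0$)
$u{\left(j,p \right)} = -1 + p$
$z{\left(U,L \right)} = -5$ ($z{\left(U,L \right)} = 1 \left(-1 - 4\right) = 1 \left(-5\right) = -5$)
$- 6 z{\left(-3,-3 \right)} 3 = \left(-6\right) \left(-5\right) 3 = 30 \cdot 3 = 90$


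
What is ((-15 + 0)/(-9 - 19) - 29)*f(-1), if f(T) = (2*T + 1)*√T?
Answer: 797*I/28 ≈ 28.464*I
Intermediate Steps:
f(T) = √T*(1 + 2*T) (f(T) = (1 + 2*T)*√T = √T*(1 + 2*T))
((-15 + 0)/(-9 - 19) - 29)*f(-1) = ((-15 + 0)/(-9 - 19) - 29)*(√(-1)*(1 + 2*(-1))) = (-15/(-28) - 29)*(I*(1 - 2)) = (-15*(-1/28) - 29)*(I*(-1)) = (15/28 - 29)*(-I) = -(-797)*I/28 = 797*I/28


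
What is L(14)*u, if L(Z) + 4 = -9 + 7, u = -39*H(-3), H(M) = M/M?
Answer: 234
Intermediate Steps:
H(M) = 1
u = -39 (u = -39*1 = -39)
L(Z) = -6 (L(Z) = -4 + (-9 + 7) = -4 - 2 = -6)
L(14)*u = -6*(-39) = 234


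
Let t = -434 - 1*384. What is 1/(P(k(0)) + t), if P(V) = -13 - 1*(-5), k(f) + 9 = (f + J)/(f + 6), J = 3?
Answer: -1/826 ≈ -0.0012107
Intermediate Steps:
t = -818 (t = -434 - 384 = -818)
k(f) = -9 + (3 + f)/(6 + f) (k(f) = -9 + (f + 3)/(f + 6) = -9 + (3 + f)/(6 + f))
P(V) = -8 (P(V) = -13 + 5 = -8)
1/(P(k(0)) + t) = 1/(-8 - 818) = 1/(-826) = -1/826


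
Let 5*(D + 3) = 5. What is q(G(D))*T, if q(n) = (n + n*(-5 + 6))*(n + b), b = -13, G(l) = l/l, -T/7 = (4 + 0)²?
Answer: 2688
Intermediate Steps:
T = -112 (T = -7*(4 + 0)² = -7*4² = -7*16 = -112)
D = -2 (D = -3 + (⅕)*5 = -3 + 1 = -2)
G(l) = 1
q(n) = 2*n*(-13 + n) (q(n) = (n + n*(-5 + 6))*(n - 13) = (n + n*1)*(-13 + n) = (n + n)*(-13 + n) = (2*n)*(-13 + n) = 2*n*(-13 + n))
q(G(D))*T = (2*1*(-13 + 1))*(-112) = (2*1*(-12))*(-112) = -24*(-112) = 2688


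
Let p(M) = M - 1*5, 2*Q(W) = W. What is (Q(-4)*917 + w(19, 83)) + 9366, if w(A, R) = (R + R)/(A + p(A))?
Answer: 248722/33 ≈ 7537.0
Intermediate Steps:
Q(W) = W/2
p(M) = -5 + M (p(M) = M - 5 = -5 + M)
w(A, R) = 2*R/(-5 + 2*A) (w(A, R) = (R + R)/(A + (-5 + A)) = (2*R)/(-5 + 2*A) = 2*R/(-5 + 2*A))
(Q(-4)*917 + w(19, 83)) + 9366 = (((½)*(-4))*917 + 2*83/(-5 + 2*19)) + 9366 = (-2*917 + 2*83/(-5 + 38)) + 9366 = (-1834 + 2*83/33) + 9366 = (-1834 + 2*83*(1/33)) + 9366 = (-1834 + 166/33) + 9366 = -60356/33 + 9366 = 248722/33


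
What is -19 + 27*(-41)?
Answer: -1126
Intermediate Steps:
-19 + 27*(-41) = -19 - 1107 = -1126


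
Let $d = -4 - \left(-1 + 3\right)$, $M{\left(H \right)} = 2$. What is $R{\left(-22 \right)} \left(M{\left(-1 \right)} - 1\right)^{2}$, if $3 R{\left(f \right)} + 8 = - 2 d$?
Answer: $\frac{4}{3} \approx 1.3333$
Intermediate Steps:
$d = -6$ ($d = -4 - 2 = -6$)
$R{\left(f \right)} = \frac{4}{3}$ ($R{\left(f \right)} = - \frac{8}{3} + \frac{\left(-2\right) \left(-6\right)}{3} = - \frac{8}{3} + \frac{1}{3} \cdot 12 = - \frac{8}{3} + 4 = \frac{4}{3}$)
$R{\left(-22 \right)} \left(M{\left(-1 \right)} - 1\right)^{2} = \frac{4 \left(2 - 1\right)^{2}}{3} = \frac{4 \cdot 1^{2}}{3} = \frac{4}{3} \cdot 1 = \frac{4}{3}$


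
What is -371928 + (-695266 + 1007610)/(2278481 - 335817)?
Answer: -90316352981/242833 ≈ -3.7193e+5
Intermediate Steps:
-371928 + (-695266 + 1007610)/(2278481 - 335817) = -371928 + 312344/1942664 = -371928 + 312344*(1/1942664) = -371928 + 39043/242833 = -90316352981/242833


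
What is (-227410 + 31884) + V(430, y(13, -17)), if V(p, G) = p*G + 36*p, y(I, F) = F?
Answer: -187356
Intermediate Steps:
V(p, G) = 36*p + G*p (V(p, G) = G*p + 36*p = 36*p + G*p)
(-227410 + 31884) + V(430, y(13, -17)) = (-227410 + 31884) + 430*(36 - 17) = -195526 + 430*19 = -195526 + 8170 = -187356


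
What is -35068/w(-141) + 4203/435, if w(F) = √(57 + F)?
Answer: 1401/145 + 17534*I*√21/21 ≈ 9.6621 + 3826.2*I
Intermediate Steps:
-35068/w(-141) + 4203/435 = -35068/√(57 - 141) + 4203/435 = -35068*(-I*√21/42) + 4203*(1/435) = -35068*(-I*√21/42) + 1401/145 = -(-17534)*I*√21/21 + 1401/145 = 17534*I*√21/21 + 1401/145 = 1401/145 + 17534*I*√21/21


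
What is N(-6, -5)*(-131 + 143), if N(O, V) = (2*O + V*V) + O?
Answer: 84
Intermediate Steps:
N(O, V) = V**2 + 3*O (N(O, V) = (2*O + V**2) + O = (V**2 + 2*O) + O = V**2 + 3*O)
N(-6, -5)*(-131 + 143) = ((-5)**2 + 3*(-6))*(-131 + 143) = (25 - 18)*12 = 7*12 = 84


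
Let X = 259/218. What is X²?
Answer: 67081/47524 ≈ 1.4115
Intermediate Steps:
X = 259/218 (X = 259*(1/218) = 259/218 ≈ 1.1881)
X² = (259/218)² = 67081/47524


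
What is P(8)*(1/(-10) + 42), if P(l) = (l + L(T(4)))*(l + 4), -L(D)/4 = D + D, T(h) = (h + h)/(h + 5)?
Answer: 6704/15 ≈ 446.93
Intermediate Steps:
T(h) = 2*h/(5 + h) (T(h) = (2*h)/(5 + h) = 2*h/(5 + h))
L(D) = -8*D (L(D) = -4*(D + D) = -8*D)
P(l) = (4 + l)*(-64/9 + l) (P(l) = (l - 16*4/(5 + 4))*(l + 4) = (l - 16*4/9)*(4 + l) = (l - 8*8/9)*(4 + l) = (l - 64/9)*(4 + l) = (-64/9 + l)*(4 + l) = (4 + l)*(-64/9 + l))
P(8)*(1/(-10) + 42) = (-256/9 + 8² - 28/9*8)*(1/(-10) + 42) = (-256/9 + 64 - 224/9)*(-⅒ + 42) = (32/3)*(419/10) = 6704/15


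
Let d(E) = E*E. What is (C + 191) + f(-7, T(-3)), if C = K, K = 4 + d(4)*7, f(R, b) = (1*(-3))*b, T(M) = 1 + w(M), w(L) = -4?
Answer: 316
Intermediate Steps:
d(E) = E²
T(M) = -3 (T(M) = 1 - 4 = -3)
f(R, b) = -3*b
K = 116 (K = 4 + 4²*7 = 4 + 16*7 = 4 + 112 = 116)
C = 116
(C + 191) + f(-7, T(-3)) = (116 + 191) - 3*(-3) = 307 + 9 = 316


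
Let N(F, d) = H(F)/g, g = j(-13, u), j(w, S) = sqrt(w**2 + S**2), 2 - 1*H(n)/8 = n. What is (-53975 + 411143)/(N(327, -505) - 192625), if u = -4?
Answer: -20364647856/10982888809 + 37145472*sqrt(185)/274572220225 ≈ -1.8524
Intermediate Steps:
H(n) = 16 - 8*n
j(w, S) = sqrt(S**2 + w**2)
g = sqrt(185) (g = sqrt((-4)**2 + (-13)**2) = sqrt(16 + 169) = sqrt(185) ≈ 13.601)
N(F, d) = sqrt(185)*(16 - 8*F)/185 (N(F, d) = (16 - 8*F)/(sqrt(185)) = (16 - 8*F)*(sqrt(185)/185) = sqrt(185)*(16 - 8*F)/185)
(-53975 + 411143)/(N(327, -505) - 192625) = (-53975 + 411143)/(8*sqrt(185)*(2 - 1*327)/185 - 192625) = 357168/(8*sqrt(185)*(2 - 327)/185 - 192625) = 357168/((8/185)*sqrt(185)*(-325) - 192625) = 357168/(-520*sqrt(185)/37 - 192625) = 357168/(-192625 - 520*sqrt(185)/37)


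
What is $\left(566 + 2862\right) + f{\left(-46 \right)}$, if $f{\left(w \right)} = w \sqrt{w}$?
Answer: $3428 - 46 i \sqrt{46} \approx 3428.0 - 311.99 i$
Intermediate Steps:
$f{\left(w \right)} = w^{\frac{3}{2}}$
$\left(566 + 2862\right) + f{\left(-46 \right)} = \left(566 + 2862\right) + \left(-46\right)^{\frac{3}{2}} = 3428 - 46 i \sqrt{46}$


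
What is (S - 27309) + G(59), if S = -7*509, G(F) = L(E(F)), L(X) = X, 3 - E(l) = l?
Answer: -30928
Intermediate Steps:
E(l) = 3 - l
G(F) = 3 - F
S = -3563
(S - 27309) + G(59) = (-3563 - 27309) + (3 - 1*59) = -30872 + (3 - 59) = -30872 - 56 = -30928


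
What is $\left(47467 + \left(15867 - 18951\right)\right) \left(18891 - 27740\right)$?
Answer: $-392745167$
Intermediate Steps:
$\left(47467 + \left(15867 - 18951\right)\right) \left(18891 - 27740\right) = \left(47467 - 3084\right) \left(-8849\right) = 44383 \left(-8849\right) = -392745167$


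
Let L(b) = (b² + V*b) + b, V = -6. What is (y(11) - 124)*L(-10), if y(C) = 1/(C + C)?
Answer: -204525/11 ≈ -18593.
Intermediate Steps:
y(C) = 1/(2*C)
L(b) = b² - 5*b (L(b) = (b² - 6*b) + b = b² - 5*b)
(y(11) - 124)*L(-10) = ((½)/11 - 124)*(-10*(-5 - 10)) = ((½)*(1/11) - 124)*(-10*(-15)) = (1/22 - 124)*150 = -2727/22*150 = -204525/11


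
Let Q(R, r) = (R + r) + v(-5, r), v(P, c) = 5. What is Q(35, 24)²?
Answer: 4096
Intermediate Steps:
Q(R, r) = 5 + R + r (Q(R, r) = (R + r) + 5 = 5 + R + r)
Q(35, 24)² = (5 + 35 + 24)² = 64² = 4096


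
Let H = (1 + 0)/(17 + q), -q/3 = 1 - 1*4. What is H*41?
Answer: 41/26 ≈ 1.5769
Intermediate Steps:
q = 9 (q = -3*(1 - 1*4) = -3*(1 - 4) = -3*(-3) = 9)
H = 1/26 (H = (1 + 0)/(17 + 9) = 1/26 ≈ 0.038462)
H*41 = (1/26)*41 = 41/26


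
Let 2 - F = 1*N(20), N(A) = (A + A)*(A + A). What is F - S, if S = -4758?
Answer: 3160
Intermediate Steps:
N(A) = 4*A**2 (N(A) = (2*A)*(2*A) = 4*A**2)
F = -1598 (F = 2 - 4*20**2 = 2 - 4*400 = 2 - 1600 = -1598)
F - S = -1598 - 1*(-4758) = -1598 + 4758 = 3160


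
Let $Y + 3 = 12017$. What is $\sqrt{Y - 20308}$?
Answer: $i \sqrt{8294} \approx 91.071 i$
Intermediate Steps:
$Y = 12014$ ($Y = -3 + 12017 = 12014$)
$\sqrt{Y - 20308} = \sqrt{12014 - 20308} = \sqrt{-8294} = i \sqrt{8294}$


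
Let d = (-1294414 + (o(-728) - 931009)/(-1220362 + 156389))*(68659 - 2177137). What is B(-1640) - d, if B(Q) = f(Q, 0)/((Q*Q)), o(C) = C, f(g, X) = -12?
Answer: -1952541591078965382803919/715415445200 ≈ -2.7292e+12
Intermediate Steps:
d = 2903839368053190630/1063973 (d = (-1294414 + (-728 - 931009)/(-1220362 + 156389))*(68659 - 2177137) = (-1294414 - 931737/(-1063973))*(-2108478) = (-1294414 - 931737*(-1/1063973))*(-2108478) = (-1294414 + 931737/1063973)*(-2108478) = -1377220615085/1063973*(-2108478) = 2903839368053190630/1063973 ≈ 2.7292e+12)
B(Q) = -12/Q**2
B(-1640) - d = -12/(-1640)**2 - 1*2903839368053190630/1063973 = -12*1/2689600 - 2903839368053190630/1063973 = -3/672400 - 2903839368053190630/1063973 = -1952541591078965382803919/715415445200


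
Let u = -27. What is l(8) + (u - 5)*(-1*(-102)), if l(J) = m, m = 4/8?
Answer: -6527/2 ≈ -3263.5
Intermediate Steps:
m = 1/2 (m = 4*(1/8) = 1/2 ≈ 0.50000)
l(J) = 1/2
l(8) + (u - 5)*(-1*(-102)) = 1/2 + (-27 - 5)*(-1*(-102)) = 1/2 - 32*102 = 1/2 - 3264 = -6527/2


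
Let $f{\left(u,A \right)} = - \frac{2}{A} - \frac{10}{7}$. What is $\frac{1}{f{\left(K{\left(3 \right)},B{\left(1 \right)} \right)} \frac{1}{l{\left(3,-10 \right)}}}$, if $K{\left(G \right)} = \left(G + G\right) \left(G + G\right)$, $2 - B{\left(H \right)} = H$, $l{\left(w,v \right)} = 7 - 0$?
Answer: $- \frac{49}{24} \approx -2.0417$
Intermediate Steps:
$l{\left(w,v \right)} = 7$ ($l{\left(w,v \right)} = 7 + 0 = 7$)
$B{\left(H \right)} = 2 - H$
$K{\left(G \right)} = 4 G^{2}$ ($K{\left(G \right)} = 2 G 2 G = 4 G^{2}$)
$f{\left(u,A \right)} = - \frac{10}{7} - \frac{2}{A}$ ($f{\left(u,A \right)} = - \frac{2}{A} - \frac{10}{7} = - \frac{10}{7} - \frac{2}{A}$)
$\frac{1}{f{\left(K{\left(3 \right)},B{\left(1 \right)} \right)} \frac{1}{l{\left(3,-10 \right)}}} = \frac{1}{\left(- \frac{10}{7} - \frac{2}{2 - 1}\right) \frac{1}{7}} = \frac{1}{\left(- \frac{10}{7} - \frac{2}{1}\right) \frac{1}{7}} = \frac{1}{\left(- \frac{10}{7} - 2\right) \frac{1}{7}} = \frac{1}{\left(- \frac{24}{7}\right) \frac{1}{7}} = \frac{1}{- \frac{24}{49}} = - \frac{49}{24}$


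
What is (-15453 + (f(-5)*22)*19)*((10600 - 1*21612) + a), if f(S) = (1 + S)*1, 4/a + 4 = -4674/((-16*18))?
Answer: 110693465500/587 ≈ 1.8857e+8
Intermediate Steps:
a = 192/587 (a = 4/(-4 - 4674/((-16*18))) = 4/(-4 - 4674/(-288)) = 4/(-4 - 4674*(-1/288)) = 4/(-4 + 779/48) = 4/(587/48) = 4*(48/587) = 192/587 ≈ 0.32709)
f(S) = 1 + S
(-15453 + (f(-5)*22)*19)*((10600 - 1*21612) + a) = (-15453 + ((1 - 5)*22)*19)*((10600 - 1*21612) + 192/587) = (-15453 - 4*22*19)*((10600 - 21612) + 192/587) = (-15453 - 88*19)*(-11012 + 192/587) = (-15453 - 1672)*(-6463852/587) = -17125*(-6463852/587) = 110693465500/587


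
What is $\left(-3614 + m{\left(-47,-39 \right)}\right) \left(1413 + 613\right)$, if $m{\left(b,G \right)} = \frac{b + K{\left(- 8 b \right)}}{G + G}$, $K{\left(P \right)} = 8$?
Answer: $-7320951$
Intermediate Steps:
$m{\left(b,G \right)} = \frac{8 + b}{2 G}$ ($m{\left(b,G \right)} = \frac{b + 8}{G + G} = \frac{8 + b}{2 G}$)
$\left(-3614 + m{\left(-47,-39 \right)}\right) \left(1413 + 613\right) = \left(-3614 + \frac{8 - 47}{2 \left(-39\right)}\right) \left(1413 + 613\right) = \left(-3614 + \frac{1}{2} \left(- \frac{1}{39}\right) \left(-39\right)\right) 2026 = \left(-3614 + \frac{1}{2}\right) 2026 = \left(- \frac{7227}{2}\right) 2026 = -7320951$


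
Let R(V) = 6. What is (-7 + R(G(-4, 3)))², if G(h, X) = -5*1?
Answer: 1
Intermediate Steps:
G(h, X) = -5
(-7 + R(G(-4, 3)))² = (-7 + 6)² = (-1)² = 1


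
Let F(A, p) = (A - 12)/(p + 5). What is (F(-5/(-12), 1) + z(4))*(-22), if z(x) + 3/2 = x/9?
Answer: 2365/36 ≈ 65.694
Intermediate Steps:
z(x) = -3/2 + x/9
F(A, p) = (-12 + A)/(5 + p)
(F(-5/(-12), 1) + z(4))*(-22) = ((-12 - 5/(-12))/(5 + 1) + (-3/2 + (⅑)*4))*(-22) = ((-12 - 5*(-1/12))/6 + (-3/2 + 4/9))*(-22) = ((-12 + 5/12)/6 - 19/18)*(-22) = ((⅙)*(-139/12) - 19/18)*(-22) = (-139/72 - 19/18)*(-22) = -215/72*(-22) = 2365/36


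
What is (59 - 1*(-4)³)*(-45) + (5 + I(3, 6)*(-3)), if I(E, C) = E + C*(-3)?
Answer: -5485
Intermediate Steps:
I(E, C) = E - 3*C
(59 - 1*(-4)³)*(-45) + (5 + I(3, 6)*(-3)) = (59 - 1*(-4)³)*(-45) + (5 + (3 - 3*6)*(-3)) = (59 - 1*(-64))*(-45) + (5 + (3 - 18)*(-3)) = (59 + 64)*(-45) + (5 - 15*(-3)) = 123*(-45) + (5 + 45) = -5535 + 50 = -5485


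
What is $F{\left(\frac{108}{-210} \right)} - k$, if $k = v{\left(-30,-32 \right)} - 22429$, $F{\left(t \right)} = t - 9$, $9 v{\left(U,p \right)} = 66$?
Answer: $\frac{2353276}{105} \approx 22412.0$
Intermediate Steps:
$v{\left(U,p \right)} = \frac{22}{3}$ ($v{\left(U,p \right)} = \frac{1}{9} \cdot 66 = \frac{22}{3}$)
$F{\left(t \right)} = -9 + t$ ($F{\left(t \right)} = t - 9 = -9 + t$)
$k = - \frac{67265}{3}$ ($k = \frac{22}{3} - 22429 = - \frac{67265}{3} \approx -22422.0$)
$F{\left(\frac{108}{-210} \right)} - k = \left(-9 + \frac{108}{-210}\right) - - \frac{67265}{3} = \left(-9 + 108 \left(- \frac{1}{210}\right)\right) + \frac{67265}{3} = \left(-9 - \frac{18}{35}\right) + \frac{67265}{3} = - \frac{333}{35} + \frac{67265}{3} = \frac{2353276}{105}$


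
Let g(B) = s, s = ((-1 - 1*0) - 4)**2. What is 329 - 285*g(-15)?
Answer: -6796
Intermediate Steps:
s = 25 (s = ((-1 + 0) - 4)**2 = (-1 - 4)**2 = (-5)**2 = 25)
g(B) = 25
329 - 285*g(-15) = 329 - 285*25 = 329 - 7125 = -6796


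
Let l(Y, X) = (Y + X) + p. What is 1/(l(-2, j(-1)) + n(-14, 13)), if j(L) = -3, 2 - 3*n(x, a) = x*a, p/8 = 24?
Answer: 3/745 ≈ 0.0040268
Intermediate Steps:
p = 192 (p = 8*24 = 192)
n(x, a) = ⅔ - a*x/3 (n(x, a) = ⅔ - x*a/3 = ⅔ - a*x/3)
l(Y, X) = 192 + X + Y (l(Y, X) = (Y + X) + 192 = (X + Y) + 192 = 192 + X + Y)
1/(l(-2, j(-1)) + n(-14, 13)) = 1/((192 - 3 - 2) + (⅔ - ⅓*13*(-14))) = 1/(187 + (⅔ + 182/3)) = 1/(187 + 184/3) = 1/(745/3) = 3/745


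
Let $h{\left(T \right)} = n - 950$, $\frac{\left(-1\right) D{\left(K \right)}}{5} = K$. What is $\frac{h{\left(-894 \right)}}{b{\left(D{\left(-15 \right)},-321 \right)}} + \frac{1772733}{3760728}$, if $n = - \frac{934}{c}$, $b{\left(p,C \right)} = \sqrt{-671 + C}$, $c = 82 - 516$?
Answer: $\frac{590911}{1253576} + \frac{205683 i \sqrt{62}}{53816} \approx 0.47138 + 30.094 i$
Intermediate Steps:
$D{\left(K \right)} = - 5 K$
$c = -434$ ($c = 82 - 516 = -434$)
$n = \frac{467}{217}$ ($n = - \frac{934}{-434} = \left(-934\right) \left(- \frac{1}{434}\right) = \frac{467}{217} \approx 2.1521$)
$h{\left(T \right)} = - \frac{205683}{217}$ ($h{\left(T \right)} = \frac{467}{217} - 950 = - \frac{205683}{217}$)
$\frac{h{\left(-894 \right)}}{b{\left(D{\left(-15 \right)},-321 \right)}} + \frac{1772733}{3760728} = - \frac{205683}{217 \sqrt{-671 - 321}} + \frac{1772733}{3760728} = - \frac{205683}{217 \sqrt{-992}} + 1772733 \cdot \frac{1}{3760728} = - \frac{205683}{217 \cdot 4 i \sqrt{62}} + \frac{590911}{1253576} = - \frac{205683 \left(- \frac{i \sqrt{62}}{248}\right)}{217} + \frac{590911}{1253576} = \frac{205683 i \sqrt{62}}{53816} + \frac{590911}{1253576} = \frac{590911}{1253576} + \frac{205683 i \sqrt{62}}{53816}$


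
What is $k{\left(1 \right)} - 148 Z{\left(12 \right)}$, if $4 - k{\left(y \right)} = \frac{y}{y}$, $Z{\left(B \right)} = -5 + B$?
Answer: $-1033$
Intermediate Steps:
$k{\left(y \right)} = 3$ ($k{\left(y \right)} = 4 - \frac{y}{y} = 4 - 1 = 3$)
$k{\left(1 \right)} - 148 Z{\left(12 \right)} = 3 - 148 \left(-5 + 12\right) = 3 - 1036 = -1033$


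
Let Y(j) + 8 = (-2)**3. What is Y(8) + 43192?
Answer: 43176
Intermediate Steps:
Y(j) = -16 (Y(j) = -8 + (-2)**3 = -8 - 8 = -16)
Y(8) + 43192 = -16 + 43192 = 43176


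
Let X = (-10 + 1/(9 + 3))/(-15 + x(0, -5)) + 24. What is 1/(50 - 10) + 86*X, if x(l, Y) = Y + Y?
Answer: 1258883/600 ≈ 2098.1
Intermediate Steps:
x(l, Y) = 2*Y
X = 7319/300 (X = (-10 + 1/(9 + 3))/(-15 + 2*(-5)) + 24 = (-10 + 1/12)/(-15 - 10) + 24 = (-10 + 1/12)/(-25) + 24 = -119/12*(-1/25) + 24 = 119/300 + 24 = 7319/300 ≈ 24.397)
1/(50 - 10) + 86*X = 1/(50 - 10) + 86*(7319/300) = 1/40 + 314717/150 = 1258883/600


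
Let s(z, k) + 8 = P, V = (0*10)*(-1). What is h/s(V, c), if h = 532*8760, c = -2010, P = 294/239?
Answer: -556908240/809 ≈ -6.8839e+5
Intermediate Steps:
P = 294/239 (P = 294*(1/239) = 294/239 ≈ 1.2301)
V = 0 (V = 0*(-1) = 0)
s(z, k) = -1618/239 (s(z, k) = -8 + 294/239 = -1618/239)
h = 4660320
h/s(V, c) = 4660320/(-1618/239) = 4660320*(-239/1618) = -556908240/809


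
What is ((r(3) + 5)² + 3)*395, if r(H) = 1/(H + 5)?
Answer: 739835/64 ≈ 11560.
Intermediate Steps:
r(H) = 1/(5 + H)
((r(3) + 5)² + 3)*395 = ((1/(5 + 3) + 5)² + 3)*395 = ((1/8 + 5)² + 3)*395 = ((⅛ + 5)² + 3)*395 = ((41/8)² + 3)*395 = (1681/64 + 3)*395 = (1873/64)*395 = 739835/64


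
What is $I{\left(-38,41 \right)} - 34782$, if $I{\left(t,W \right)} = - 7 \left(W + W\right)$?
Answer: $-35356$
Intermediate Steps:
$I{\left(t,W \right)} = - 14 W$ ($I{\left(t,W \right)} = - 7 \cdot 2 W = - 14 W$)
$I{\left(-38,41 \right)} - 34782 = \left(-14\right) 41 - 34782 = -574 - 34782 = -35356$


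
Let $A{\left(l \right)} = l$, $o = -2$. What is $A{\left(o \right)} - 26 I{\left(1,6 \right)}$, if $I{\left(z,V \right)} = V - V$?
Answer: $-2$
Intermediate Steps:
$I{\left(z,V \right)} = 0$
$A{\left(o \right)} - 26 I{\left(1,6 \right)} = -2 - 0 = -2 + 0 = -2$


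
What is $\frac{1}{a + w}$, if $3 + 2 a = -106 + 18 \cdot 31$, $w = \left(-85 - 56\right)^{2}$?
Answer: $\frac{2}{40211} \approx 4.9738 \cdot 10^{-5}$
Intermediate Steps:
$w = 19881$ ($w = \left(-141\right)^{2} = 19881$)
$a = \frac{449}{2}$ ($a = - \frac{3}{2} + \frac{-106 + 18 \cdot 31}{2} = - \frac{3}{2} + \frac{-106 + 558}{2} = - \frac{3}{2} + \frac{1}{2} \cdot 452 = - \frac{3}{2} + 226 = \frac{449}{2} \approx 224.5$)
$\frac{1}{a + w} = \frac{1}{\frac{449}{2} + 19881} = \frac{1}{\frac{40211}{2}} = \frac{2}{40211}$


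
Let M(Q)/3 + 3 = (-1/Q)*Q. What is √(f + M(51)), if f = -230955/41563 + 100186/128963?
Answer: 5*I*√2434518232124551/60225721 ≈ 4.0963*I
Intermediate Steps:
M(Q) = -12 (M(Q) = -9 + 3*((-1/Q)*Q) = -9 + 3*(-1) = -9 - 3 = -12)
f = -287872123/60225721 (f = -230955*1/41563 + 100186*(1/128963) = -2595/467 + 100186/128963 = -287872123/60225721 ≈ -4.7799)
√(f + M(51)) = √(-287872123/60225721 - 12) = √(-1010580775/60225721) = 5*I*√2434518232124551/60225721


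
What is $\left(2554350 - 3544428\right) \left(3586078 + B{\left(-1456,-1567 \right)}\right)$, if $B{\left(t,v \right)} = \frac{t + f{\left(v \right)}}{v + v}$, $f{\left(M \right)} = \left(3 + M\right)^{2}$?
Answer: $- \frac{5562418503568668}{1567} \approx -3.5497 \cdot 10^{12}$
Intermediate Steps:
$B{\left(t,v \right)} = \frac{t + \left(3 + v\right)^{2}}{2 v}$ ($B{\left(t,v \right)} = \frac{t + \left(3 + v\right)^{2}}{v + v} = \frac{t + \left(3 + v\right)^{2}}{2 v}$)
$\left(2554350 - 3544428\right) \left(3586078 + B{\left(-1456,-1567 \right)}\right) = \left(2554350 - 3544428\right) \left(3586078 + \frac{-1456 + \left(3 - 1567\right)^{2}}{2 \left(-1567\right)}\right) = - 990078 \left(3586078 + \frac{1}{2} \left(- \frac{1}{1567}\right) \left(-1456 + \left(-1564\right)^{2}\right)\right) = - 990078 \left(3586078 + \frac{1}{2} \left(- \frac{1}{1567}\right) \left(-1456 + 2446096\right)\right) = - 990078 \left(3586078 + \frac{1}{2} \left(- \frac{1}{1567}\right) 2444640\right) = - 990078 \left(3586078 - \frac{1222320}{1567}\right) = \left(-990078\right) \frac{5618161906}{1567} = - \frac{5562418503568668}{1567}$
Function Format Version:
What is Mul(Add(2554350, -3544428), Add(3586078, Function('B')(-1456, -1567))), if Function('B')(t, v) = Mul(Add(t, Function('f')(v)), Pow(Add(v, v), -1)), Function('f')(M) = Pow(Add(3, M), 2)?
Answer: Rational(-5562418503568668, 1567) ≈ -3.5497e+12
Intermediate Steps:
Function('B')(t, v) = Mul(Rational(1, 2), Pow(v, -1), Add(t, Pow(Add(3, v), 2))) (Function('B')(t, v) = Mul(Add(t, Pow(Add(3, v), 2)), Pow(Add(v, v), -1)) = Mul(Add(t, Pow(Add(3, v), 2)), Pow(Mul(2, v), -1)) = Mul(Add(t, Pow(Add(3, v), 2)), Mul(Rational(1, 2), Pow(v, -1))) = Mul(Rational(1, 2), Pow(v, -1), Add(t, Pow(Add(3, v), 2))))
Mul(Add(2554350, -3544428), Add(3586078, Function('B')(-1456, -1567))) = Mul(Add(2554350, -3544428), Add(3586078, Mul(Rational(1, 2), Pow(-1567, -1), Add(-1456, Pow(Add(3, -1567), 2))))) = Mul(-990078, Add(3586078, Mul(Rational(1, 2), Rational(-1, 1567), Add(-1456, Pow(-1564, 2))))) = Mul(-990078, Add(3586078, Mul(Rational(1, 2), Rational(-1, 1567), Add(-1456, 2446096)))) = Mul(-990078, Add(3586078, Mul(Rational(1, 2), Rational(-1, 1567), 2444640))) = Mul(-990078, Add(3586078, Rational(-1222320, 1567))) = Mul(-990078, Rational(5618161906, 1567)) = Rational(-5562418503568668, 1567)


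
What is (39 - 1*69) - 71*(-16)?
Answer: 1106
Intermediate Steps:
(39 - 1*69) - 71*(-16) = (39 - 69) + 1136 = -30 + 1136 = 1106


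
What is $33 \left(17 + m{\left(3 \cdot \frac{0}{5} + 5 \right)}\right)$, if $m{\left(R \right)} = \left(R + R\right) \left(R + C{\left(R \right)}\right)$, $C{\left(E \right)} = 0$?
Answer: $2211$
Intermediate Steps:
$m{\left(R \right)} = 2 R^{2}$ ($m{\left(R \right)} = \left(R + R\right) \left(R + 0\right) = 2 R R = 2 R^{2}$)
$33 \left(17 + m{\left(3 \cdot \frac{0}{5} + 5 \right)}\right) = 33 \left(17 + 2 \left(3 \cdot \frac{0}{5} + 5\right)^{2}\right) = 33 \left(17 + 2 \left(3 \cdot 0 \cdot \frac{1}{5} + 5\right)^{2}\right) = 33 \left(17 + 2 \left(3 \cdot 0 + 5\right)^{2}\right) = 33 \left(17 + 2 \left(0 + 5\right)^{2}\right) = 33 \left(17 + 2 \cdot 5^{2}\right) = 33 \left(17 + 2 \cdot 25\right) = 33 \left(17 + 50\right) = 33 \cdot 67 = 2211$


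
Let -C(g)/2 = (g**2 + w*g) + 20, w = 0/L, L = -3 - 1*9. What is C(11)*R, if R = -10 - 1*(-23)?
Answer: -3666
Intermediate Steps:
R = 13 (R = -10 + 23 = 13)
L = -12 (L = -3 - 9 = -12)
w = 0 (w = 0/(-12) = 0*(-1/12) = 0)
C(g) = -40 - 2*g**2 (C(g) = -2*((g**2 + 0*g) + 20) = -2*((g**2 + 0) + 20) = -2*(g**2 + 20) = -2*(20 + g**2) = -40 - 2*g**2)
C(11)*R = (-40 - 2*11**2)*13 = (-40 - 2*121)*13 = (-40 - 242)*13 = -282*13 = -3666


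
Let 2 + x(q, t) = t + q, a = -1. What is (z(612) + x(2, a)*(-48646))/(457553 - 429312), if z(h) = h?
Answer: 49258/28241 ≈ 1.7442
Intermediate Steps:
x(q, t) = -2 + q + t (x(q, t) = -2 + (t + q) = -2 + (q + t) = -2 + q + t)
(z(612) + x(2, a)*(-48646))/(457553 - 429312) = (612 + (-2 + 2 - 1)*(-48646))/(457553 - 429312) = (612 - 1*(-48646))/28241 = (612 + 48646)*(1/28241) = 49258*(1/28241) = 49258/28241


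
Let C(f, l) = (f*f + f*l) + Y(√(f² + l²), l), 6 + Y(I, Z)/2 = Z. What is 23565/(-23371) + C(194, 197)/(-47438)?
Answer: -1449794013/554336749 ≈ -2.6154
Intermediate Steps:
Y(I, Z) = -12 + 2*Z
C(f, l) = -12 + f² + 2*l + f*l (C(f, l) = (f*f + f*l) + (-12 + 2*l) = (f² + f*l) + (-12 + 2*l) = -12 + f² + 2*l + f*l)
23565/(-23371) + C(194, 197)/(-47438) = 23565/(-23371) + (-12 + 194² + 2*197 + 194*197)/(-47438) = 23565*(-1/23371) + (-12 + 37636 + 394 + 38218)*(-1/47438) = -23565/23371 + 76236*(-1/47438) = -23565/23371 - 38118/23719 = -1449794013/554336749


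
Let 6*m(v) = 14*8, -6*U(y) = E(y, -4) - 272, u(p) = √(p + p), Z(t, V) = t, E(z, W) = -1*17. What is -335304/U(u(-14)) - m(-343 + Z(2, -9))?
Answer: -6051656/867 ≈ -6980.0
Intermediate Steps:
E(z, W) = -17
u(p) = √2*√p (u(p) = √(2*p) = √2*√p)
U(y) = 289/6 (U(y) = -(-17 - 272)/6 = -⅙*(-289) = 289/6)
m(v) = 56/3 (m(v) = (14*8)/6 = (⅙)*112 = 56/3)
-335304/U(u(-14)) - m(-343 + Z(2, -9)) = -335304/289/6 - 1*56/3 = -335304*6/289 - 56/3 = -2011824/289 - 56/3 = -6051656/867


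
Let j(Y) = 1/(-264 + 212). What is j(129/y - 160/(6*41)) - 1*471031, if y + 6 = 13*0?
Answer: -24493613/52 ≈ -4.7103e+5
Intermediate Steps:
y = -6 (y = -6 + 13*0 = -6 + 0 = -6)
j(Y) = -1/52 (j(Y) = 1/(-52) = -1/52)
j(129/y - 160/(6*41)) - 1*471031 = -1/52 - 1*471031 = -1/52 - 471031 = -24493613/52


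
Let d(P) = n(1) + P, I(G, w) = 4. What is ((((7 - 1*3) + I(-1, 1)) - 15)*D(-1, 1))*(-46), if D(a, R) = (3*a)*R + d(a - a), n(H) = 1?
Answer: -644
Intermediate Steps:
d(P) = 1 + P
D(a, R) = 1 + 3*R*a (D(a, R) = (3*a)*R + (1 + (a - a)) = 3*R*a + (1 + 0) = 3*R*a + 1 = 1 + 3*R*a)
((((7 - 1*3) + I(-1, 1)) - 15)*D(-1, 1))*(-46) = ((((7 - 1*3) + 4) - 15)*(1 + 3*1*(-1)))*(-46) = ((((7 - 3) + 4) - 15)*(1 - 3))*(-46) = (((4 + 4) - 15)*(-2))*(-46) = ((8 - 15)*(-2))*(-46) = -7*(-2)*(-46) = 14*(-46) = -644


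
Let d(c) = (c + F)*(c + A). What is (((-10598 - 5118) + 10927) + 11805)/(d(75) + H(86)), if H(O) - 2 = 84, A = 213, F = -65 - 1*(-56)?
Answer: 3508/9547 ≈ 0.36745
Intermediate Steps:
F = -9 (F = -65 + 56 = -9)
H(O) = 86 (H(O) = 2 + 84 = 86)
d(c) = (-9 + c)*(213 + c) (d(c) = (c - 9)*(c + 213) = (-9 + c)*(213 + c))
(((-10598 - 5118) + 10927) + 11805)/(d(75) + H(86)) = (((-10598 - 5118) + 10927) + 11805)/((-1917 + 75² + 204*75) + 86) = ((-15716 + 10927) + 11805)/((-1917 + 5625 + 15300) + 86) = (-4789 + 11805)/(19008 + 86) = 7016/19094 = 7016*(1/19094) = 3508/9547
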